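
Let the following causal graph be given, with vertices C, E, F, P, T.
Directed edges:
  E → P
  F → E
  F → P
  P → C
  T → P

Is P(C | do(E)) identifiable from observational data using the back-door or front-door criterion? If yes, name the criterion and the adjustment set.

P(C|do(E)): backdoor, adjust for {F}.

desc(E)\{E}={C,P}; candidates ⊆ {F,T}.
size 0: {}; under {} E still reaches {C,F,P} ∋ C.
{F}: E⊥C given {F} in G with E→· removed — back-door holds.
P(C|do(E)) = Σ_{F} P(C|E,F)·P(F).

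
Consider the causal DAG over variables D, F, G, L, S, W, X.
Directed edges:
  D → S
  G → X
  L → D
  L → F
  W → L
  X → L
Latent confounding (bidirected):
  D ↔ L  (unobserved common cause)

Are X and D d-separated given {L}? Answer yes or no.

No — X and D are d-connected given {L}.

Bayes-Ball from X | {L} reaches {D,G,S,W}.
D ∈ reach(X|{L}) ⇒ X ⊥̸ D | {L}.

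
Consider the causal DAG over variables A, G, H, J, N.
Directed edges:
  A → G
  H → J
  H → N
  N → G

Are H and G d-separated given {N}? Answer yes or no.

Yes — H ⊥ G | {N}.

Bayes-Ball from H | {N} reaches {J}.
G ∉ reach(H|{N}) ⇒ H ⊥ G | {N}.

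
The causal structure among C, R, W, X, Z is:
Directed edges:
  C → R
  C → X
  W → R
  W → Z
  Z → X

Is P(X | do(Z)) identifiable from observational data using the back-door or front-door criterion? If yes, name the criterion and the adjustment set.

P(X|do(Z)): backdoor, adjust for ∅.

desc(Z)\{Z}={X}; candidates ⊆ {C,R,W}.
∅: Z⊥X given ∅ in G with Z→· removed — back-door holds.
P(X|do(Z)) = P(X|Z) — no adjustment needed.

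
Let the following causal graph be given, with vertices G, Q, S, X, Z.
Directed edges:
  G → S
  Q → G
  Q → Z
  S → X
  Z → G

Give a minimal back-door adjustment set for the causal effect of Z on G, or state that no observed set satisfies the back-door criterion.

desc(Z)\{Z}={G,S,X}; candidates ⊆ {Q}.
size 0: {}; under {} Z still reaches {G,Q,S,X} ∋ G.
{Q}: Z⊥G given {Q} in G with Z→· removed — back-door holds.

Z→G: minimal back-door set {Q}.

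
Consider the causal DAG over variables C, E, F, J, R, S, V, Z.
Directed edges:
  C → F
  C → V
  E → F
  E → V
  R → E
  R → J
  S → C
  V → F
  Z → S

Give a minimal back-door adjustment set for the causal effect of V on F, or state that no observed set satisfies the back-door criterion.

desc(V)\{V}={F}; candidates ⊆ {C,E,J,R,S,Z}.
size 0: {}; under {} V still reaches {C,E,F,J,R,S,Z} ∋ F.
size 1: {C}, {E}, {J} …(+3); under {C} V still reaches {E,F,J,R} ∋ F.
{C,E}: V⊥F given {C,E} in G with V→· removed — back-door holds.

V→F: minimal back-door set {C, E}.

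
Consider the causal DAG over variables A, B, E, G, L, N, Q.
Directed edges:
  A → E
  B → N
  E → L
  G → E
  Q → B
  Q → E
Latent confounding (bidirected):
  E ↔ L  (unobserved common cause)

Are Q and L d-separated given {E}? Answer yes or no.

Bayes-Ball from Q | {E} reaches {A,B,G,L,N}.
L ∈ reach(Q|{E}) ⇒ Q ⊥̸ L | {E}.

No — Q and L are d-connected given {E}.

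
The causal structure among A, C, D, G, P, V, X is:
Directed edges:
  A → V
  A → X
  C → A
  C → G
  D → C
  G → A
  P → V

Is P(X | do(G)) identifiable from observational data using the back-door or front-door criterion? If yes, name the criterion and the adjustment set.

desc(G)\{G}={A,V,X}; candidates ⊆ {C,D,P}.
size 0: {}; under {} G still reaches {A,C,D,V,X} ∋ X.
{C}: G⊥X given {C} in G with G→· removed — back-door holds.
P(X|do(G)) = Σ_{C} P(X|G,C)·P(C).

P(X|do(G)): backdoor, adjust for {C}.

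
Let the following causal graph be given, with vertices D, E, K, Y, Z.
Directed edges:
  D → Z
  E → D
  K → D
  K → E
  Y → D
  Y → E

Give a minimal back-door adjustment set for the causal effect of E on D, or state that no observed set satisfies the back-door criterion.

E→D: minimal back-door set {K, Y}.

desc(E)\{E}={D,Z}; candidates ⊆ {K,Y}.
size 0: {}; under {} E still reaches {D,K,Y,Z} ∋ D.
size 1: {K}, {Y}; under {K} E still reaches {D,Y,Z} ∋ D.
{K,Y}: E⊥D given {K,Y} in G with E→· removed — back-door holds.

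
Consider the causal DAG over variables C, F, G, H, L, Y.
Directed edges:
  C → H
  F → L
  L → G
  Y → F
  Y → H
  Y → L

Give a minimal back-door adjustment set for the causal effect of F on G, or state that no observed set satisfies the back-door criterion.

desc(F)\{F}={G,L}; candidates ⊆ {C,H,Y}.
size 0: {}; under {} F still reaches {G,H,L,Y} ∋ G.
{Y}: F⊥G given {Y} in G with F→· removed — back-door holds.

F→G: minimal back-door set {Y}.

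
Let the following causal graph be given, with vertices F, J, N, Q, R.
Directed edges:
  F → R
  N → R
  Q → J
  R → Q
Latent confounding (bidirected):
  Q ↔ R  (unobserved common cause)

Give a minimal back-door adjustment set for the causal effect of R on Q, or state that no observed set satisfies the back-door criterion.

R→Q: no observed back-door set.

desc(R)\{R}={J,Q}; candidates ⊆ {F,N}.
R↔Q: latent back-door arc(s) into R.
size 0: {}; under {} R still reaches {F,J,N,Q} ∋ Q.
size 1: {F}, {N}; under {F} R still reaches {J,N,Q} ∋ Q.
size 2: {F,N}; under {F,N} R still reaches {J,Q} ∋ Q.
R↔Q cannot be blocked by any observed set — no back-door set.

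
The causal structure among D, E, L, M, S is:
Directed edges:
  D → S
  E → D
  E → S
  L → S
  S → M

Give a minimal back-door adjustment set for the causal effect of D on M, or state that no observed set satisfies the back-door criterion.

desc(D)\{D}={M,S}; candidates ⊆ {E,L}.
size 0: {}; under {} D still reaches {E,M,S} ∋ M.
{E}: D⊥M given {E} in G with D→· removed — back-door holds.

D→M: minimal back-door set {E}.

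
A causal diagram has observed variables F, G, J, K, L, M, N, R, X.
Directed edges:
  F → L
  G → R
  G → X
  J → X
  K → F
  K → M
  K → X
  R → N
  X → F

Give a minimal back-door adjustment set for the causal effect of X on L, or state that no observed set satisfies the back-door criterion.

X→L: minimal back-door set {K}.

desc(X)\{X}={F,L}; candidates ⊆ {G,J,K,M,N,R}.
size 0: {}; under {} X still reaches {F,G,J,K,L,M,N,R} ∋ L.
{K}: X⊥L given {K} in G with X→· removed — back-door holds.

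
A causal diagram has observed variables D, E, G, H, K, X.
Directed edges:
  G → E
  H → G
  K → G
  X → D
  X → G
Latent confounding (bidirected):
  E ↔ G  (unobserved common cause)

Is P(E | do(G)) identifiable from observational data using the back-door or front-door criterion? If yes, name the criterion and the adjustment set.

P(E|do(G)): not identifiable (no BD/FD set).

desc(G)\{G}={E}; candidates ⊆ {D,H,K,X}.
G↔E: latent back-door arc(s) into G.
size 0: {}; under {} G still reaches {D,E,H,K,X} ∋ E.
size 1: {D}, {H}, {K} …(+1); under {D} G still reaches {E,H,K,X} ∋ E.
size 2: {D,H}, {D,K}, {D,X} …(+3); under {D,H} G still reaches {E,K,X} ∋ E.
G↔E cannot be blocked by any observed set — no back-door set.
No mediator lies on a directed G→…→E path.
Neither criterion identifies P(E|do(G)) in this graph.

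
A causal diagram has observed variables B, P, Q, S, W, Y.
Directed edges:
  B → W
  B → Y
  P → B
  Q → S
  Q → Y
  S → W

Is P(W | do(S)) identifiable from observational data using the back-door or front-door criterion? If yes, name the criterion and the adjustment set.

desc(S)\{S}={W}; candidates ⊆ {B,P,Q,Y}.
∅: S⊥W given ∅ in G with S→· removed — back-door holds.
P(W|do(S)) = P(W|S) — no adjustment needed.

P(W|do(S)): backdoor, adjust for ∅.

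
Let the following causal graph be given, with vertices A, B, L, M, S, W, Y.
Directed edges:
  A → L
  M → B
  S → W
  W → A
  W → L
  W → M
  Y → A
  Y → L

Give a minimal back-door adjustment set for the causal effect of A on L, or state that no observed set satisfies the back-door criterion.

desc(A)\{A}={L}; candidates ⊆ {B,M,S,W,Y}.
size 0: {}; under {} A still reaches {B,L,M,S,W,Y} ∋ L.
size 1: {B}, {M}, {S} …(+2); under {B} A still reaches {L,M,S,W,Y} ∋ L.
{W,Y}: A⊥L given {W,Y} in G with A→· removed — back-door holds.

A→L: minimal back-door set {W, Y}.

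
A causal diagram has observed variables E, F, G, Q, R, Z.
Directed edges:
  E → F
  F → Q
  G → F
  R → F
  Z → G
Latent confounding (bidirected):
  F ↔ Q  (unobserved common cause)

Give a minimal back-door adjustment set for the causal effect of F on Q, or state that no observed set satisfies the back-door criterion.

F→Q: no observed back-door set.

desc(F)\{F}={Q}; candidates ⊆ {E,G,R,Z}.
F↔Q: latent back-door arc(s) into F.
size 0: {}; under {} F still reaches {E,G,Q,R,Z} ∋ Q.
size 1: {E}, {G}, {R} …(+1); under {E} F still reaches {G,Q,R,Z} ∋ Q.
size 2: {E,G}, {E,R}, {E,Z} …(+3); under {E,G} F still reaches {Q,R} ∋ Q.
F↔Q cannot be blocked by any observed set — no back-door set.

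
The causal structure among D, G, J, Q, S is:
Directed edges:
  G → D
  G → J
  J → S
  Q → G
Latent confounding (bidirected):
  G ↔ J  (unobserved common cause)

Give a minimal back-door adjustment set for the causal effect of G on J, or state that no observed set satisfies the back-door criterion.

desc(G)\{G}={D,J,S}; candidates ⊆ {Q}.
G↔J: latent back-door arc(s) into G.
size 0: {}; under {} G still reaches {J,Q,S} ∋ J.
size 1: {Q}; under {Q} G still reaches {J,S} ∋ J.
G↔J cannot be blocked by any observed set — no back-door set.

G→J: no observed back-door set.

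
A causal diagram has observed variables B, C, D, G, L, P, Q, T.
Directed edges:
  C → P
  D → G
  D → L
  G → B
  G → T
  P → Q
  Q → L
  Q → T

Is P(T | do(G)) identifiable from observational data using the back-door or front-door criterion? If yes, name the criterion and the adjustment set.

desc(G)\{G}={B,T}; candidates ⊆ {C,D,L,P,Q}.
∅: G⊥T given ∅ in G with G→· removed — back-door holds.
P(T|do(G)) = P(T|G) — no adjustment needed.

P(T|do(G)): backdoor, adjust for ∅.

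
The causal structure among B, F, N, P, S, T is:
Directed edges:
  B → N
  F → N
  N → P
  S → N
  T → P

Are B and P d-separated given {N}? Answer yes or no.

Yes — B ⊥ P | {N}.

Bayes-Ball from B | {N} reaches {F,S}.
P ∉ reach(B|{N}) ⇒ B ⊥ P | {N}.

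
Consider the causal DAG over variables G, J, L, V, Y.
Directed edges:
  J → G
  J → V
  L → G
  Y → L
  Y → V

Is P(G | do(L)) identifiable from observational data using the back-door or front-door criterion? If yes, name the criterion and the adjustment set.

desc(L)\{L}={G}; candidates ⊆ {J,V,Y}.
∅: L⊥G given ∅ in G with L→· removed — back-door holds.
P(G|do(L)) = P(G|L) — no adjustment needed.

P(G|do(L)): backdoor, adjust for ∅.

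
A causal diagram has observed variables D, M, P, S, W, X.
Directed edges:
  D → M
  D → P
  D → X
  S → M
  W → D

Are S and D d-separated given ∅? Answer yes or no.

Bayes-Ball from S | ∅ reaches {M}.
D ∉ reach(S|∅) ⇒ S ⊥ D | ∅.

Yes — S ⊥ D | ∅.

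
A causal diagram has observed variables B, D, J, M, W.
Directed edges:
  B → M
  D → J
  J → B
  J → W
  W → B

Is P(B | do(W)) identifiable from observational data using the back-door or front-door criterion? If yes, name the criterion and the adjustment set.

P(B|do(W)): backdoor, adjust for {J}.

desc(W)\{W}={B,M}; candidates ⊆ {D,J}.
size 0: {}; under {} W still reaches {B,D,J,M} ∋ B.
{J}: W⊥B given {J} in G with W→· removed — back-door holds.
P(B|do(W)) = Σ_{J} P(B|W,J)·P(J).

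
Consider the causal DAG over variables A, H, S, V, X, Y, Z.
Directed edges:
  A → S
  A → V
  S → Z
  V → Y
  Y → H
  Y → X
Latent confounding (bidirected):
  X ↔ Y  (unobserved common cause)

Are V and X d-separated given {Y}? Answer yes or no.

No — V and X are d-connected given {Y}.

Bayes-Ball from V | {Y} reaches {A,S,X,Z}.
X ∈ reach(V|{Y}) ⇒ V ⊥̸ X | {Y}.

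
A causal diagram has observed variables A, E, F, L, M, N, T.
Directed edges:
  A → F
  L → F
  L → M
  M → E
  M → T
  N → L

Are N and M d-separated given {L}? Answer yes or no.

Yes — N ⊥ M | {L}.

Bayes-Ball from N | {L} reaches ∅.
M ∉ reach(N|{L}) ⇒ N ⊥ M | {L}.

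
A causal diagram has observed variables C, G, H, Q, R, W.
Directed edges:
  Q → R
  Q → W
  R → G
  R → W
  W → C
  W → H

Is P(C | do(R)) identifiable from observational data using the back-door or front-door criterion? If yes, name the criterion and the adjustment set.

desc(R)\{R}={C,G,H,W}; candidates ⊆ {Q}.
size 0: {}; under {} R still reaches {C,H,Q,W} ∋ C.
{Q}: R⊥C given {Q} in G with R→· removed — back-door holds.
P(C|do(R)) = Σ_{Q} P(C|R,Q)·P(Q).

P(C|do(R)): backdoor, adjust for {Q}.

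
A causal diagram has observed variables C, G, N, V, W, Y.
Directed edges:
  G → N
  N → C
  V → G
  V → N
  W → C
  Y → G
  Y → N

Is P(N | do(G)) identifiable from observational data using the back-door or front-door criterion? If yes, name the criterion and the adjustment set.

P(N|do(G)): backdoor, adjust for {V, Y}.

desc(G)\{G}={C,N}; candidates ⊆ {V,W,Y}.
size 0: {}; under {} G still reaches {C,N,V,Y} ∋ N.
size 1: {V}, {W}, {Y}; under {V} G still reaches {C,N,Y} ∋ N.
{V,Y}: G⊥N given {V,Y} in G with G→· removed — back-door holds.
P(N|do(G)) = Σ_{V,Y} P(N|G,V,Y)·P(V,Y).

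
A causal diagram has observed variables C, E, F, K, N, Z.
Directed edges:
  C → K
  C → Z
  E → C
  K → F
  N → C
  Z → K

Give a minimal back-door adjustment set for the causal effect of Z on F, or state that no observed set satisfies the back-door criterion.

desc(Z)\{Z}={F,K}; candidates ⊆ {C,E,N}.
size 0: {}; under {} Z still reaches {C,E,F,K,N} ∋ F.
{C}: Z⊥F given {C} in G with Z→· removed — back-door holds.

Z→F: minimal back-door set {C}.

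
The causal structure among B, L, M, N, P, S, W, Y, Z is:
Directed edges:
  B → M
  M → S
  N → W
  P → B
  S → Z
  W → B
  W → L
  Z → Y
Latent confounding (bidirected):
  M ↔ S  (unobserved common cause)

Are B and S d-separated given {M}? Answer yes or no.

No — B and S are d-connected given {M}.

Bayes-Ball from B | {M} reaches {L,N,P,S,W,Y,Z}.
S ∈ reach(B|{M}) ⇒ B ⊥̸ S | {M}.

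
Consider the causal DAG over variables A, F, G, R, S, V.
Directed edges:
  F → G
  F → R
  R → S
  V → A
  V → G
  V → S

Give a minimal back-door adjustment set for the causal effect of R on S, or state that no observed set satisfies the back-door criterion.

desc(R)\{R}={S}; candidates ⊆ {A,F,G,V}.
∅: R⊥S given ∅ in G with R→· removed — back-door holds.

R→S: minimal back-door set ∅.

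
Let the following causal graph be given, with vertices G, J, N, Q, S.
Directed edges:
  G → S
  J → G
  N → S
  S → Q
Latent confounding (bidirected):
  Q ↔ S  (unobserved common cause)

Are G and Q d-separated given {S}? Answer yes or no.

No — G and Q are d-connected given {S}.

Bayes-Ball from G | {S} reaches {J,N,Q}.
Q ∈ reach(G|{S}) ⇒ G ⊥̸ Q | {S}.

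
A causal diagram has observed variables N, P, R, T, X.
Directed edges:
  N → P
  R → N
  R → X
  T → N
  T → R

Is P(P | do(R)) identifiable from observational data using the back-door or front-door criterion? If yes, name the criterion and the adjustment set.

desc(R)\{R}={N,P,X}; candidates ⊆ {T}.
size 0: {}; under {} R still reaches {N,P,T} ∋ P.
{T}: R⊥P given {T} in G with R→· removed — back-door holds.
P(P|do(R)) = Σ_{T} P(P|R,T)·P(T).

P(P|do(R)): backdoor, adjust for {T}.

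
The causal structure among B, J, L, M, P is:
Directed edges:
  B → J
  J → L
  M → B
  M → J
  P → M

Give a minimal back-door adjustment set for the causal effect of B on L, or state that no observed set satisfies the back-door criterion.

desc(B)\{B}={J,L}; candidates ⊆ {M,P}.
size 0: {}; under {} B still reaches {J,L,M,P} ∋ L.
{M}: B⊥L given {M} in G with B→· removed — back-door holds.

B→L: minimal back-door set {M}.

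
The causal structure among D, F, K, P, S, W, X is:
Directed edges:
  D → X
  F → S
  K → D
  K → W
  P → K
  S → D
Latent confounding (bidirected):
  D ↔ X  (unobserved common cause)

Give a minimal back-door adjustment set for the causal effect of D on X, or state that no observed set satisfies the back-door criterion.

desc(D)\{D}={X}; candidates ⊆ {F,K,P,S,W}.
D↔X: latent back-door arc(s) into D.
size 0: {}; under {} D still reaches {F,K,P,S,W,X} ∋ X.
size 1: {F}, {K}, {P} …(+2); under {F} D still reaches {K,P,S,W,X} ∋ X.
size 2: {F,K}, {F,P}, {F,S} …(+7); under {F,K} D still reaches {S,X} ∋ X.
D↔X cannot be blocked by any observed set — no back-door set.

D→X: no observed back-door set.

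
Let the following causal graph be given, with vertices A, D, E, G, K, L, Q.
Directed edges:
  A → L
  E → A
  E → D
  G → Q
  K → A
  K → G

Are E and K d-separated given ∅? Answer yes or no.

Yes — E ⊥ K | ∅.

Bayes-Ball from E | ∅ reaches {A,D,L}.
K ∉ reach(E|∅) ⇒ E ⊥ K | ∅.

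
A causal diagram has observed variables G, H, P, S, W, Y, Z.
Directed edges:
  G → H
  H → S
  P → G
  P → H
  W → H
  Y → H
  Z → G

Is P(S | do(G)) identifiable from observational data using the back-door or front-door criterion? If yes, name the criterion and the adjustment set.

desc(G)\{G}={H,S}; candidates ⊆ {P,W,Y,Z}.
size 0: {}; under {} G still reaches {H,P,S,Z} ∋ S.
{P}: G⊥S given {P} in G with G→· removed — back-door holds.
P(S|do(G)) = Σ_{P} P(S|G,P)·P(P).

P(S|do(G)): backdoor, adjust for {P}.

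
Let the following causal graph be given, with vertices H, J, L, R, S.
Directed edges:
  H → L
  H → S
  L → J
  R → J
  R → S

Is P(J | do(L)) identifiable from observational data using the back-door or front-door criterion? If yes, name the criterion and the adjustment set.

P(J|do(L)): backdoor, adjust for ∅.

desc(L)\{L}={J}; candidates ⊆ {H,R,S}.
∅: L⊥J given ∅ in G with L→· removed — back-door holds.
P(J|do(L)) = P(J|L) — no adjustment needed.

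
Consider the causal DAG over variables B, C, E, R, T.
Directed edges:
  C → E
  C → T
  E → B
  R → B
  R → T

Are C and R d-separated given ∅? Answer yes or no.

Bayes-Ball from C | ∅ reaches {B,E,T}.
R ∉ reach(C|∅) ⇒ C ⊥ R | ∅.

Yes — C ⊥ R | ∅.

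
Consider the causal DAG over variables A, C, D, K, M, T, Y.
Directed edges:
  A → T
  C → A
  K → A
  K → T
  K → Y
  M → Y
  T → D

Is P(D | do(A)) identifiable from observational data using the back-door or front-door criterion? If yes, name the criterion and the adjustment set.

P(D|do(A)): backdoor, adjust for {K}.

desc(A)\{A}={D,T}; candidates ⊆ {C,K,M,Y}.
size 0: {}; under {} A still reaches {C,D,K,T,Y} ∋ D.
{K}: A⊥D given {K} in G with A→· removed — back-door holds.
P(D|do(A)) = Σ_{K} P(D|A,K)·P(K).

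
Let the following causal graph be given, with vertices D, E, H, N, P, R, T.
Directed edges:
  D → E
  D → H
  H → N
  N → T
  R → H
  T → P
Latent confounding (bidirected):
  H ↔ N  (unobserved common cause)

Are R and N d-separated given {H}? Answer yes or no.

Bayes-Ball from R | {H} reaches {D,E,N,P,T}.
N ∈ reach(R|{H}) ⇒ R ⊥̸ N | {H}.

No — R and N are d-connected given {H}.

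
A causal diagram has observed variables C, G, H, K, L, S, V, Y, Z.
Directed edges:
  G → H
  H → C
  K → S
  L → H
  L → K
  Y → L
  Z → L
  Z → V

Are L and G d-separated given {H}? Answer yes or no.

No — L and G are d-connected given {H}.

Bayes-Ball from L | {H} reaches {G,K,S,V,Y,Z}.
G ∈ reach(L|{H}) ⇒ L ⊥̸ G | {H}.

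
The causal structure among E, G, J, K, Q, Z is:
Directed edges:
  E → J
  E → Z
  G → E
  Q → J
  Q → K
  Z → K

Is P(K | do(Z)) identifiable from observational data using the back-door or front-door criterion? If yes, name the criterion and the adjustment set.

P(K|do(Z)): backdoor, adjust for ∅.

desc(Z)\{Z}={K}; candidates ⊆ {E,G,J,Q}.
∅: Z⊥K given ∅ in G with Z→· removed — back-door holds.
P(K|do(Z)) = P(K|Z) — no adjustment needed.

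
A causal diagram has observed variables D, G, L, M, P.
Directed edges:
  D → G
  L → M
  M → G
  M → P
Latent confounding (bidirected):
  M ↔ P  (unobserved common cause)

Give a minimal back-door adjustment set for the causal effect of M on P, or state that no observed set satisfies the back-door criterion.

desc(M)\{M}={G,P}; candidates ⊆ {D,L}.
M↔P: latent back-door arc(s) into M.
size 0: {}; under {} M still reaches {L,P} ∋ P.
size 1: {D}, {L}; under {D} M still reaches {L,P} ∋ P.
size 2: {D,L}; under {D,L} M still reaches {P} ∋ P.
M↔P cannot be blocked by any observed set — no back-door set.

M→P: no observed back-door set.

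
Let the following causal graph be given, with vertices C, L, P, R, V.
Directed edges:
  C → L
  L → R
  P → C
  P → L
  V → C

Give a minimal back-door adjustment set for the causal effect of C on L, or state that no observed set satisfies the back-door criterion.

desc(C)\{C}={L,R}; candidates ⊆ {P,V}.
size 0: {}; under {} C still reaches {L,P,R,V} ∋ L.
{P}: C⊥L given {P} in G with C→· removed — back-door holds.

C→L: minimal back-door set {P}.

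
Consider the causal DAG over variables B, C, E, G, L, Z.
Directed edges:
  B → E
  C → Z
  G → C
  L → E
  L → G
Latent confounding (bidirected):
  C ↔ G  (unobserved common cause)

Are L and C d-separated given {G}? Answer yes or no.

No — L and C are d-connected given {G}.

Bayes-Ball from L | {G} reaches {C,E,Z}.
C ∈ reach(L|{G}) ⇒ L ⊥̸ C | {G}.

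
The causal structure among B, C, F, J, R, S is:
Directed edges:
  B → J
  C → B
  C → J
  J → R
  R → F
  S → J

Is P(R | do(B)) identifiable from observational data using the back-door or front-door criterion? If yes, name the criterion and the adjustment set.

desc(B)\{B}={F,J,R}; candidates ⊆ {C,S}.
size 0: {}; under {} B still reaches {C,F,J,R} ∋ R.
{C}: B⊥R given {C} in G with B→· removed — back-door holds.
P(R|do(B)) = Σ_{C} P(R|B,C)·P(C).

P(R|do(B)): backdoor, adjust for {C}.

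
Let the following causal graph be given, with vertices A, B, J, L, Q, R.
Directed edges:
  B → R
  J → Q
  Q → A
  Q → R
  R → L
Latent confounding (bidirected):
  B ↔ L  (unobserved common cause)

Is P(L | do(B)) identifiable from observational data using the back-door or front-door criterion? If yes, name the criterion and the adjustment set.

P(L|do(B)): frontdoor, adjust for {R}.

desc(B)\{B}={L,R}; candidates ⊆ {A,J,Q}.
B↔L: latent back-door arc(s) into B.
size 0: {}; under {} B still reaches {L} ∋ L.
size 1: {A}, {J}, {Q}; under {A} B still reaches {L} ∋ L.
size 2: {A,J}, {A,Q}, {J,Q}; under {A,J} B still reaches {L} ∋ L.
B↔L cannot be blocked by any observed set — no back-door set.
{R}: (i) intercepts every directed B→L path; (ii) no back-door B→{R}; (iii) {B} blocks every back-door {R}→L. Front-door holds.
P(L|do(B)) = Σ_{R} P(R|B) Σ_{B'} P(L|R,B')P(B').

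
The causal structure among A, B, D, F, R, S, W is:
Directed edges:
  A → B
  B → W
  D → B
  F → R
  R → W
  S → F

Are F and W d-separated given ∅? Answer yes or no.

Bayes-Ball from F | ∅ reaches {R,S,W}.
W ∈ reach(F|∅) ⇒ F ⊥̸ W | ∅.

No — F and W are d-connected given ∅.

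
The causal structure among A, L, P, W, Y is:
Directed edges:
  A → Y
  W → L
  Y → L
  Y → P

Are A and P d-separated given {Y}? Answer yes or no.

Bayes-Ball from A | {Y} reaches ∅.
P ∉ reach(A|{Y}) ⇒ A ⊥ P | {Y}.

Yes — A ⊥ P | {Y}.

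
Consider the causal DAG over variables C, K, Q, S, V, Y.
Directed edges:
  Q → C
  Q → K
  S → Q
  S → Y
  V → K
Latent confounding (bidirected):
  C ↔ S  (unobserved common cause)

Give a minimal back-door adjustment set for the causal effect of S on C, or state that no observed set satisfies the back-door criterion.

S→C: no observed back-door set.

desc(S)\{S}={C,K,Q,Y}; candidates ⊆ {V}.
S↔C: latent back-door arc(s) into S.
size 0: {}; under {} S still reaches {C} ∋ C.
size 1: {V}; under {V} S still reaches {C} ∋ C.
S↔C cannot be blocked by any observed set — no back-door set.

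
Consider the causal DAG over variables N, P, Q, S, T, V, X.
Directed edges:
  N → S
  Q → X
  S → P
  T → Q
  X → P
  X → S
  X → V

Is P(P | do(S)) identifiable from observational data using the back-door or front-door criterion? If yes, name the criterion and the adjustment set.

desc(S)\{S}={P}; candidates ⊆ {N,Q,T,V,X}.
size 0: {}; under {} S still reaches {N,P,Q,T,V,X} ∋ P.
{X}: S⊥P given {X} in G with S→· removed — back-door holds.
P(P|do(S)) = Σ_{X} P(P|S,X)·P(X).

P(P|do(S)): backdoor, adjust for {X}.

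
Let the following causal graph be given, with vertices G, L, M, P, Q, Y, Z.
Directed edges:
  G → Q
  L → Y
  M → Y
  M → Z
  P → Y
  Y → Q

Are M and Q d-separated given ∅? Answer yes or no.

No — M and Q are d-connected given ∅.

Bayes-Ball from M | ∅ reaches {Q,Y,Z}.
Q ∈ reach(M|∅) ⇒ M ⊥̸ Q | ∅.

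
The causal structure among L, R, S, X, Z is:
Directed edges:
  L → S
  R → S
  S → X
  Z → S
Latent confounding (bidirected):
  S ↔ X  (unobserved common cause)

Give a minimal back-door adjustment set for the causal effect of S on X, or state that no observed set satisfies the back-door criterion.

desc(S)\{S}={X}; candidates ⊆ {L,R,Z}.
S↔X: latent back-door arc(s) into S.
size 0: {}; under {} S still reaches {L,R,X,Z} ∋ X.
size 1: {L}, {R}, {Z}; under {L} S still reaches {R,X,Z} ∋ X.
size 2: {L,R}, {L,Z}, {R,Z}; under {L,R} S still reaches {X,Z} ∋ X.
S↔X cannot be blocked by any observed set — no back-door set.

S→X: no observed back-door set.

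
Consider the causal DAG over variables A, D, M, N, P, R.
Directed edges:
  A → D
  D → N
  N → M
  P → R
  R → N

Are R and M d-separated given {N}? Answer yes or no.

Yes — R ⊥ M | {N}.

Bayes-Ball from R | {N} reaches {A,D,P}.
M ∉ reach(R|{N}) ⇒ R ⊥ M | {N}.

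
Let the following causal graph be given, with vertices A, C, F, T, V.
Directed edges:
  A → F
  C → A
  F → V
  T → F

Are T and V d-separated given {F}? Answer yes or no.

Yes — T ⊥ V | {F}.

Bayes-Ball from T | {F} reaches {A,C}.
V ∉ reach(T|{F}) ⇒ T ⊥ V | {F}.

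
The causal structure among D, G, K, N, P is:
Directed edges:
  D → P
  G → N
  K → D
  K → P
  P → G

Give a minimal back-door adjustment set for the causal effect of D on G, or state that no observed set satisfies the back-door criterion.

desc(D)\{D}={G,N,P}; candidates ⊆ {K}.
size 0: {}; under {} D still reaches {G,K,N,P} ∋ G.
{K}: D⊥G given {K} in G with D→· removed — back-door holds.

D→G: minimal back-door set {K}.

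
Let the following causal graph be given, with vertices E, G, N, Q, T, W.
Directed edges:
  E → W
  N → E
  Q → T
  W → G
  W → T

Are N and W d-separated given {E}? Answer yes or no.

Yes — N ⊥ W | {E}.

Bayes-Ball from N | {E} reaches ∅.
W ∉ reach(N|{E}) ⇒ N ⊥ W | {E}.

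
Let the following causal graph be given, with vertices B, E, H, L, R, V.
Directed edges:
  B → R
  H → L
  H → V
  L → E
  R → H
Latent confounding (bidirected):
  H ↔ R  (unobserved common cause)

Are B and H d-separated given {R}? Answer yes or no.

No — B and H are d-connected given {R}.

Bayes-Ball from B | {R} reaches {E,H,L,V}.
H ∈ reach(B|{R}) ⇒ B ⊥̸ H | {R}.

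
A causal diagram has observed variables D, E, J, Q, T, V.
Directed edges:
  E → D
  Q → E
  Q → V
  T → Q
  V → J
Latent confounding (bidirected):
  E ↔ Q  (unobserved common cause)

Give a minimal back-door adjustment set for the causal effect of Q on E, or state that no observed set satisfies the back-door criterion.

Q→E: no observed back-door set.

desc(Q)\{Q}={D,E,J,V}; candidates ⊆ {T}.
Q↔E: latent back-door arc(s) into Q.
size 0: {}; under {} Q still reaches {D,E,T} ∋ E.
size 1: {T}; under {T} Q still reaches {D,E} ∋ E.
Q↔E cannot be blocked by any observed set — no back-door set.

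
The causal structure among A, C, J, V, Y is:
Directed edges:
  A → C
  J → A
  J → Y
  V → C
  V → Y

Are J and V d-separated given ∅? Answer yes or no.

Bayes-Ball from J | ∅ reaches {A,C,Y}.
V ∉ reach(J|∅) ⇒ J ⊥ V | ∅.

Yes — J ⊥ V | ∅.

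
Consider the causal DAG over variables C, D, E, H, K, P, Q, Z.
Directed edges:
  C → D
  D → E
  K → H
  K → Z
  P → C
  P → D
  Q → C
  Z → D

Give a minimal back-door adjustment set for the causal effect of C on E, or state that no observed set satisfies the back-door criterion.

desc(C)\{C}={D,E}; candidates ⊆ {H,K,P,Q,Z}.
size 0: {}; under {} C still reaches {D,E,P,Q} ∋ E.
{P}: C⊥E given {P} in G with C→· removed — back-door holds.

C→E: minimal back-door set {P}.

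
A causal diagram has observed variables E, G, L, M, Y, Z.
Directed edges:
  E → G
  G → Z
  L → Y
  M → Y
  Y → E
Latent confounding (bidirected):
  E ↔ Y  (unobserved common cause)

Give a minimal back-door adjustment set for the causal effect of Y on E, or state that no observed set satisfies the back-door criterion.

desc(Y)\{Y}={E,G,Z}; candidates ⊆ {L,M}.
Y↔E: latent back-door arc(s) into Y.
size 0: {}; under {} Y still reaches {E,G,L,M,Z} ∋ E.
size 1: {L}, {M}; under {L} Y still reaches {E,G,M,Z} ∋ E.
size 2: {L,M}; under {L,M} Y still reaches {E,G,Z} ∋ E.
Y↔E cannot be blocked by any observed set — no back-door set.

Y→E: no observed back-door set.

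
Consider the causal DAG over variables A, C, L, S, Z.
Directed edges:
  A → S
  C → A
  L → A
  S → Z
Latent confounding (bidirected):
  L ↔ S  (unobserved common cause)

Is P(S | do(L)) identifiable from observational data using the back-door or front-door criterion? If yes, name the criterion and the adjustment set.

desc(L)\{L}={A,S,Z}; candidates ⊆ {C}.
L↔S: latent back-door arc(s) into L.
size 0: {}; under {} L still reaches {S,Z} ∋ S.
size 1: {C}; under {C} L still reaches {S,Z} ∋ S.
L↔S cannot be blocked by any observed set — no back-door set.
{A}: (i) intercepts every directed L→S path; (ii) no back-door L→{A}; (iii) {L} blocks every back-door {A}→S. Front-door holds.
P(S|do(L)) = Σ_{A} P(A|L) Σ_{L'} P(S|A,L')P(L').

P(S|do(L)): frontdoor, adjust for {A}.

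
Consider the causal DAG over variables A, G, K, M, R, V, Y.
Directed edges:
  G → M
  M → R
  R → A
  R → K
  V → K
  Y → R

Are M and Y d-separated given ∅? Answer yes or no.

Bayes-Ball from M | ∅ reaches {A,G,K,R}.
Y ∉ reach(M|∅) ⇒ M ⊥ Y | ∅.

Yes — M ⊥ Y | ∅.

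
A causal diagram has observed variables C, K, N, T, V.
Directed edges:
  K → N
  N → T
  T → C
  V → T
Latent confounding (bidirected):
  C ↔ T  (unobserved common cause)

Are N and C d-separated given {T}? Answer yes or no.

Bayes-Ball from N | {T} reaches {C,K,V}.
C ∈ reach(N|{T}) ⇒ N ⊥̸ C | {T}.

No — N and C are d-connected given {T}.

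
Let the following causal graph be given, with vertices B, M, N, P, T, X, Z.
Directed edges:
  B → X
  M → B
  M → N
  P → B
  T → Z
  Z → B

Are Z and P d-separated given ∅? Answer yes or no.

Yes — Z ⊥ P | ∅.

Bayes-Ball from Z | ∅ reaches {B,T,X}.
P ∉ reach(Z|∅) ⇒ Z ⊥ P | ∅.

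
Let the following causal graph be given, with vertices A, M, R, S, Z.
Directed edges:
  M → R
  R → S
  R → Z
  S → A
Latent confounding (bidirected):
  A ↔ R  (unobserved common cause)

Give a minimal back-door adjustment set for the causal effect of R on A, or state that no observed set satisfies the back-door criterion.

desc(R)\{R}={A,S,Z}; candidates ⊆ {M}.
R↔A: latent back-door arc(s) into R.
size 0: {}; under {} R still reaches {A,M} ∋ A.
size 1: {M}; under {M} R still reaches {A} ∋ A.
R↔A cannot be blocked by any observed set — no back-door set.

R→A: no observed back-door set.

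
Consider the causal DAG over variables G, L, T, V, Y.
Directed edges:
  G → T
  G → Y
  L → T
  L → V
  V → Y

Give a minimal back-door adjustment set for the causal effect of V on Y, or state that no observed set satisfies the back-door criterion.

desc(V)\{V}={Y}; candidates ⊆ {G,L,T}.
∅: V⊥Y given ∅ in G with V→· removed — back-door holds.

V→Y: minimal back-door set ∅.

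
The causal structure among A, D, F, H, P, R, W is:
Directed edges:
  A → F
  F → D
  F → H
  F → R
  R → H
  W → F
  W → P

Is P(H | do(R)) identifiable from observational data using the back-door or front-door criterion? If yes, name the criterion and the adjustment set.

desc(R)\{R}={H}; candidates ⊆ {A,D,F,P,W}.
size 0: {}; under {} R still reaches {A,D,F,H,P,W} ∋ H.
{F}: R⊥H given {F} in G with R→· removed — back-door holds.
P(H|do(R)) = Σ_{F} P(H|R,F)·P(F).

P(H|do(R)): backdoor, adjust for {F}.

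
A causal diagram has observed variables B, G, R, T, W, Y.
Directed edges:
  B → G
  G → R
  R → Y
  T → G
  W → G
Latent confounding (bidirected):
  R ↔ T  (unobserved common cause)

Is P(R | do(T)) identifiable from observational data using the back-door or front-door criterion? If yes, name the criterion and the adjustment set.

P(R|do(T)): frontdoor, adjust for {G}.

desc(T)\{T}={G,R,Y}; candidates ⊆ {B,W}.
T↔R: latent back-door arc(s) into T.
size 0: {}; under {} T still reaches {R,Y} ∋ R.
size 1: {B}, {W}; under {B} T still reaches {R,Y} ∋ R.
size 2: {B,W}; under {B,W} T still reaches {R,Y} ∋ R.
T↔R cannot be blocked by any observed set — no back-door set.
{G}: (i) intercepts every directed T→R path; (ii) no back-door T→{G}; (iii) {T} blocks every back-door {G}→R. Front-door holds.
P(R|do(T)) = Σ_{G} P(G|T) Σ_{T'} P(R|G,T')P(T').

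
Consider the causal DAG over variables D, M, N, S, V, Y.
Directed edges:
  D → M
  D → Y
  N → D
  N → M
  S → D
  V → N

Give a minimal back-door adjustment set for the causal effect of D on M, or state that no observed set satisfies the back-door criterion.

D→M: minimal back-door set {N}.

desc(D)\{D}={M,Y}; candidates ⊆ {N,S,V}.
size 0: {}; under {} D still reaches {M,N,S,V} ∋ M.
{N}: D⊥M given {N} in G with D→· removed — back-door holds.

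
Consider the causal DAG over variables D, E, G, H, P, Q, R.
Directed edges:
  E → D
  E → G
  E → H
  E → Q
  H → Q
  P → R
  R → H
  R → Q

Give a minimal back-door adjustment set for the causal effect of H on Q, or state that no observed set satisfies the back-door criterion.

H→Q: minimal back-door set {E, R}.

desc(H)\{H}={Q}; candidates ⊆ {D,E,G,P,R}.
size 0: {}; under {} H still reaches {D,E,G,P,Q,R} ∋ Q.
size 1: {D}, {E}, {G} …(+2); under {D} H still reaches {E,G,P,Q,R} ∋ Q.
{E,R}: H⊥Q given {E,R} in G with H→· removed — back-door holds.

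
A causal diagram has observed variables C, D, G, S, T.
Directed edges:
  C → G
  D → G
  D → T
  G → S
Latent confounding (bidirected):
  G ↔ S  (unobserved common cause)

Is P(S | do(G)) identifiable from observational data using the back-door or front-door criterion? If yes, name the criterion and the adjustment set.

P(S|do(G)): not identifiable (no BD/FD set).

desc(G)\{G}={S}; candidates ⊆ {C,D,T}.
G↔S: latent back-door arc(s) into G.
size 0: {}; under {} G still reaches {C,D,S,T} ∋ S.
size 1: {C}, {D}, {T}; under {C} G still reaches {D,S,T} ∋ S.
size 2: {C,D}, {C,T}, {D,T}; under {C,D} G still reaches {S} ∋ S.
G↔S cannot be blocked by any observed set — no back-door set.
No mediator lies on a directed G→…→S path.
Neither criterion identifies P(S|do(G)) in this graph.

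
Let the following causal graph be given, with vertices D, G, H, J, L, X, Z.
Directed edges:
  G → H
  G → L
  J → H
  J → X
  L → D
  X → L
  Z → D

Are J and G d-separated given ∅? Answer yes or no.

Bayes-Ball from J | ∅ reaches {D,H,L,X}.
G ∉ reach(J|∅) ⇒ J ⊥ G | ∅.

Yes — J ⊥ G | ∅.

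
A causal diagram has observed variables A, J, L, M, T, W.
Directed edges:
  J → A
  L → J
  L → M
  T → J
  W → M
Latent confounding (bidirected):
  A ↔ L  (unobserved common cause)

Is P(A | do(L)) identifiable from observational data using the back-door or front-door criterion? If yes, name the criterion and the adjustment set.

P(A|do(L)): frontdoor, adjust for {J}.

desc(L)\{L}={A,J,M}; candidates ⊆ {T,W}.
L↔A: latent back-door arc(s) into L.
size 0: {}; under {} L still reaches {A} ∋ A.
size 1: {T}, {W}; under {T} L still reaches {A} ∋ A.
size 2: {T,W}; under {T,W} L still reaches {A} ∋ A.
L↔A cannot be blocked by any observed set — no back-door set.
{J}: (i) intercepts every directed L→A path; (ii) no back-door L→{J}; (iii) {L} blocks every back-door {J}→A. Front-door holds.
P(A|do(L)) = Σ_{J} P(J|L) Σ_{L'} P(A|J,L')P(L').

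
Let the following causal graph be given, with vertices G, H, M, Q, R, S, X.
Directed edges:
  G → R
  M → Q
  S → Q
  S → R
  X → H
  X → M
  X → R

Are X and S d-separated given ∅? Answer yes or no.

Bayes-Ball from X | ∅ reaches {H,M,Q,R}.
S ∉ reach(X|∅) ⇒ X ⊥ S | ∅.

Yes — X ⊥ S | ∅.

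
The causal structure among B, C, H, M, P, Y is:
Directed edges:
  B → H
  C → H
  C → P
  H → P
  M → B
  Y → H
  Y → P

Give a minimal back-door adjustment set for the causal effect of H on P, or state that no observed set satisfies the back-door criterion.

desc(H)\{H}={P}; candidates ⊆ {B,C,M,Y}.
size 0: {}; under {} H still reaches {B,C,M,P,Y} ∋ P.
size 1: {B}, {C}, {M} …(+1); under {B} H still reaches {C,P,Y} ∋ P.
{C,Y}: H⊥P given {C,Y} in G with H→· removed — back-door holds.

H→P: minimal back-door set {C, Y}.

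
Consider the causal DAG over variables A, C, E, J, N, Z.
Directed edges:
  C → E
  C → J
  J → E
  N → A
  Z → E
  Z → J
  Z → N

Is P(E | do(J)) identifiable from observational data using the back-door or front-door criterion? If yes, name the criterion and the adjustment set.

P(E|do(J)): backdoor, adjust for {C, Z}.

desc(J)\{J}={E}; candidates ⊆ {A,C,N,Z}.
size 0: {}; under {} J still reaches {A,C,E,N,Z} ∋ E.
size 1: {A}, {C}, {N} …(+1); under {A} J still reaches {C,E,N,Z} ∋ E.
{C,Z}: J⊥E given {C,Z} in G with J→· removed — back-door holds.
P(E|do(J)) = Σ_{C,Z} P(E|J,C,Z)·P(C,Z).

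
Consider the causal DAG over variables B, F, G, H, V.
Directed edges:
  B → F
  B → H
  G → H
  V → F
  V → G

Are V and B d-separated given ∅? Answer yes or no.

Yes — V ⊥ B | ∅.

Bayes-Ball from V | ∅ reaches {F,G,H}.
B ∉ reach(V|∅) ⇒ V ⊥ B | ∅.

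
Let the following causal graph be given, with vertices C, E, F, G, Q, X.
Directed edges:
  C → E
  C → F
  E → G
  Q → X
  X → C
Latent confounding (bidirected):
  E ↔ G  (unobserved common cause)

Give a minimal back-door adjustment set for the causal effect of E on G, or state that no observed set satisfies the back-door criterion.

desc(E)\{E}={G}; candidates ⊆ {C,F,Q,X}.
E↔G: latent back-door arc(s) into E.
size 0: {}; under {} E still reaches {C,F,G,Q,X} ∋ G.
size 1: {C}, {F}, {Q} …(+1); under {C} E still reaches {G} ∋ G.
size 2: {C,F}, {C,Q}, {C,X} …(+3); under {C,F} E still reaches {G} ∋ G.
E↔G cannot be blocked by any observed set — no back-door set.

E→G: no observed back-door set.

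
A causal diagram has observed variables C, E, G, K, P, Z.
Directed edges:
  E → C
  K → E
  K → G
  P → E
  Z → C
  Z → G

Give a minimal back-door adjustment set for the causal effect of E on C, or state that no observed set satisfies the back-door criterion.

E→C: minimal back-door set ∅.

desc(E)\{E}={C}; candidates ⊆ {G,K,P,Z}.
∅: E⊥C given ∅ in G with E→· removed — back-door holds.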